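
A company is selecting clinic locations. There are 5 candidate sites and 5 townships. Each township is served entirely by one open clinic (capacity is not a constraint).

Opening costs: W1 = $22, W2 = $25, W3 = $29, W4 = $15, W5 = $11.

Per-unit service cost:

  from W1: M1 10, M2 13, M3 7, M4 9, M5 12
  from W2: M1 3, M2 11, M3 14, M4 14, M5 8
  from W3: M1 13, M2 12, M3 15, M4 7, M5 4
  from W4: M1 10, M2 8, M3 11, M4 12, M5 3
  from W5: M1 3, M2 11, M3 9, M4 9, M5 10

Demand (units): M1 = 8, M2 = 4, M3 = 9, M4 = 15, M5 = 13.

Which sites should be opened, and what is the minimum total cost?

Open W3, W4 and W5; minimum total cost 336.

For any fixed open set, each township goes to its cheapest open site; total = fixed + service.
{W3, W4, W5}: M1→W5 3·8=24, M2→W4 8·4=32, M3→W5 9·9=81, M4→W3 7·15=105, M5→W4 3·13=39. Service 281; fixed 55; total 336.
{W4, W5}: service 311 + fixed 26 = 337
{W1, W3, W4, W5}: service 263 + fixed 77 = 340
{W1, W2, W3, W4, W5}: service 263 + fixed 102 = 365
No other subset beats 336.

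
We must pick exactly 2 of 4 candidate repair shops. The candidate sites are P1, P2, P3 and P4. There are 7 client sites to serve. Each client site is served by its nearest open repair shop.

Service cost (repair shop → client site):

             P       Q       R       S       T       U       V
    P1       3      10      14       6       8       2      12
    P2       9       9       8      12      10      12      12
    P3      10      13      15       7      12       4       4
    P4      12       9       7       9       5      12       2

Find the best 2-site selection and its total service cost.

With exactly 2 open, each client site uses its cheapest among the chosen.
{P1, P4}: P→P1 3, Q→P4 9, R→P4 7, S→P1 6, T→P4 5, U→P1 2, V→P4 2. Service cost 34.
{P3, P4}: service cost 44
{P1, P3}: service cost 47
Among all 6 size-2 choices, {P1, P4} is lowest.

Choose P1 and P4; total service cost 34.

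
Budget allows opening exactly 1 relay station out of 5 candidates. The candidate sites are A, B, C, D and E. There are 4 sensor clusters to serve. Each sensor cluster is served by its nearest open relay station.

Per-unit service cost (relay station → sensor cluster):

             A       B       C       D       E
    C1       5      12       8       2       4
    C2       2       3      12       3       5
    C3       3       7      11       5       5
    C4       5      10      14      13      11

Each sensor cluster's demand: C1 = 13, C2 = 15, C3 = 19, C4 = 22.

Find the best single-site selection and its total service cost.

With exactly 1 open, each sensor cluster uses its cheapest among the chosen.
{A}: C1→A 5·13=65, C2→A 2·15=30, C3→A 3·19=57, C4→A 5·22=110. Service cost 262.
{D}: service cost 452
{E}: service cost 464
Among all 5 size-1 choices, {A} is lowest.

Choose A only; total service cost 262.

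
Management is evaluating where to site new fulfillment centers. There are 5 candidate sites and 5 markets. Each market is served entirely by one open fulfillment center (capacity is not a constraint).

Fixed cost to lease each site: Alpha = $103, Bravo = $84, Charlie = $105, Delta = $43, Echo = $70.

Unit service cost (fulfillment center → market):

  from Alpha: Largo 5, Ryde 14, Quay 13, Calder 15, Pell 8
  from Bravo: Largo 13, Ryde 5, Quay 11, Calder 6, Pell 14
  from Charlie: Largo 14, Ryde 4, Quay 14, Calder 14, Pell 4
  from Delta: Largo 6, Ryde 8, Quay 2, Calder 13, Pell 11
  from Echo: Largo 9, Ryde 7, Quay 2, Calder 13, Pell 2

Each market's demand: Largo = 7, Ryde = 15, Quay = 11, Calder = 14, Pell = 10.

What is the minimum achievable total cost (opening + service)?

For any fixed open set, each market goes to its cheapest open site; total = fixed + service.
{Bravo, Echo}: Largo→Echo 9·7=63, Ryde→Bravo 5·15=75, Quay→Echo 2·11=22, Calder→Bravo 6·14=84, Pell→Echo 2·10=20. Service 264; fixed 154; total 418.
{Bravo, Delta, Echo}: service 243 + fixed 197 = 440
{Bravo, Delta}: service 333 + fixed 127 = 460
{Alpha, Bravo, Charlie, Delta, Echo}: service 221 + fixed 405 = 626
No other subset beats 418.

Minimum total cost: 418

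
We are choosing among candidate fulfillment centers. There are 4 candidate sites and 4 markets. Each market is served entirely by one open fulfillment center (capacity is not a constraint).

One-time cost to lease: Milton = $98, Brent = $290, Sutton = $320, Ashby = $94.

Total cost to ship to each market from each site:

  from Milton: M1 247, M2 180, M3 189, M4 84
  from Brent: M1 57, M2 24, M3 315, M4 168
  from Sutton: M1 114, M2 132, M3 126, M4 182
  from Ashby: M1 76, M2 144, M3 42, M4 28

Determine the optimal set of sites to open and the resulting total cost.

For any fixed open set, each market goes to its cheapest open site; total = fixed + service.
{Ashby}: M1→Ashby 76, M2→Ashby 144, M3→Ashby 42, M4→Ashby 28. Service 290; fixed 94; total 384.
{Milton, Ashby}: service 290 + fixed 192 = 482
{Brent, Ashby}: service 151 + fixed 384 = 535
{Milton, Brent, Sutton, Ashby}: M1→Brent 57, M2→Brent 24, M3→Ashby 42, M4→Ashby 28. Service 151; fixed 802; total 953.
(All 15 nonempty subsets were checked; Ashby only is lowest.)

Open Ashby only; minimum total cost 384.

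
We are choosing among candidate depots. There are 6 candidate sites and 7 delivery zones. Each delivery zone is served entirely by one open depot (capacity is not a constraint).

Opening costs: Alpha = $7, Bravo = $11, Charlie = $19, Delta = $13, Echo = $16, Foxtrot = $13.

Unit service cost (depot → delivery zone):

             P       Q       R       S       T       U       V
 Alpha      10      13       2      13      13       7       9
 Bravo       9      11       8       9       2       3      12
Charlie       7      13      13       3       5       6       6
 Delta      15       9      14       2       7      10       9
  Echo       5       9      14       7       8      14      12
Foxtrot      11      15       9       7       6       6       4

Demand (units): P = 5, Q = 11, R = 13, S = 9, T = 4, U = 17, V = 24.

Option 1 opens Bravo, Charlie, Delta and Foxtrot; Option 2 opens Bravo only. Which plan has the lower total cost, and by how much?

Option 1: {Bravo, Charlie, Delta, Foxtrot}: P→Charlie 7·5=35, Q→Delta 9·11=99, R→Bravo 8·13=104, S→Delta 2·9=18, T→Bravo 2·4=8, U→Bravo 3·17=51, V→Foxtrot 4·24=96. Service 411; fixed 56; total 467.
Option 2: {Bravo}: P→Bravo 9·5=45, Q→Bravo 11·11=121, R→Bravo 8·13=104, S→Bravo 9·9=81, T→Bravo 2·4=8, U→Bravo 3·17=51, V→Bravo 12·24=288. Service 698; fixed 11; total 709.
Difference: |467 − 709| = 242.

Option 1 is cheaper by 242.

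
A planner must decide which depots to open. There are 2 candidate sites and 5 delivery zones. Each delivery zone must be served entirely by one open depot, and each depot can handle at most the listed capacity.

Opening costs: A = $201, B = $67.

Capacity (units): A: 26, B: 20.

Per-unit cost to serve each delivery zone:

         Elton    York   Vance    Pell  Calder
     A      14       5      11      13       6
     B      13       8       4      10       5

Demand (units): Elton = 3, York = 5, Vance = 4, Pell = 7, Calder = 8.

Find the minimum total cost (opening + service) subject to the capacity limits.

Open {A, B}: Elton→A 14·3=42, York→A 5·5=25, Vance→B 4·4=16, Pell→B 10·7=70, Calder→B 5·8=40.
Loads: A carries 8/26, B carries 19/20. Service 193; fixed 268; total 461.
Next best feasible plan costs 466.

Minimum total cost: 461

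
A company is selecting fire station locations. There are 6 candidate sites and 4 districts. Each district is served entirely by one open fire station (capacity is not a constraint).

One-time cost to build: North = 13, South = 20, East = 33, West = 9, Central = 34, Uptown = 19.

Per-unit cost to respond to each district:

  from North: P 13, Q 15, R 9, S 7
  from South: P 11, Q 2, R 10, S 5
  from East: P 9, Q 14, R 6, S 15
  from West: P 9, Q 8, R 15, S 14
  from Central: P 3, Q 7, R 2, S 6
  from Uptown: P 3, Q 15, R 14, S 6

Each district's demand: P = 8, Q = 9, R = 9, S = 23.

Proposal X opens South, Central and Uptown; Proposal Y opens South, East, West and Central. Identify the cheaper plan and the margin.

Proposal X is cheaper by 23.

Proposal X: {South, Central, Uptown}: P→Central 3·8=24, Q→South 2·9=18, R→Central 2·9=18, S→South 5·23=115. Service 175; fixed 73; total 248.
Proposal Y: {South, East, West, Central}: P→Central 3·8=24, Q→South 2·9=18, R→Central 2·9=18, S→South 5·23=115. Service 175; fixed 96; total 271.
Difference: |248 − 271| = 23.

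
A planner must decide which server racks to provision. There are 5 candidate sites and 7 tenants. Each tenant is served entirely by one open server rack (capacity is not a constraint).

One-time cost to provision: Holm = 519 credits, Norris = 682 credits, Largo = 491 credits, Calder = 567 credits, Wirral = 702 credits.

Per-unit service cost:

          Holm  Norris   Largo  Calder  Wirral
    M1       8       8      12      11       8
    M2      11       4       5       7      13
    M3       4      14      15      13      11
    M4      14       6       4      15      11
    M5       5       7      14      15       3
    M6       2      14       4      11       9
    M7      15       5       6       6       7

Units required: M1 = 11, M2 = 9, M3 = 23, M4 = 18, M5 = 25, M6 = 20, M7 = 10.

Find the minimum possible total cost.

For any fixed open set, each tenant goes to its cheapest open site; total = fixed + service.
{Holm}: M1→Holm 8·11=88, M2→Holm 11·9=99, M3→Holm 4·23=92, M4→Holm 14·18=252, M5→Holm 5·25=125, M6→Holm 2·20=40, M7→Holm 15·10=150. Service 846; fixed 519; total 1365.
{Holm, Largo}: service 522 + fixed 1010 = 1532
{Largo}: service 1084 + fixed 491 = 1575
{Holm, Norris, Largo, Calder, Wirral}: service 453 + fixed 2961 = 3414
No other subset beats 1365.

Minimum total cost: 1365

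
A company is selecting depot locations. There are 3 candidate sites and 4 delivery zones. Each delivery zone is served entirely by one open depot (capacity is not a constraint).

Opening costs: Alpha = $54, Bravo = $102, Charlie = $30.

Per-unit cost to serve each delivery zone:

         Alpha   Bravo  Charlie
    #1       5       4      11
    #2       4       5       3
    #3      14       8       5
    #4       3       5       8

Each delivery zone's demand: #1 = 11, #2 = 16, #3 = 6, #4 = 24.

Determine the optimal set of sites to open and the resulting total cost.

Open Alpha and Charlie; minimum total cost 289.

For any fixed open set, each delivery zone goes to its cheapest open site; total = fixed + service.
{Alpha, Charlie}: #1→Alpha 5·11=55, #2→Charlie 3·16=48, #3→Charlie 5·6=30, #4→Alpha 3·24=72. Service 205; fixed 84; total 289.
{Alpha}: #1→Alpha 5·11=55, #2→Alpha 4·16=64, #3→Alpha 14·6=84, #4→Alpha 3·24=72. Service 275; fixed 54; total 329.
{Bravo, Charlie}: service 242 + fixed 132 = 374
{Alpha, Bravo, Charlie}: service 194 + fixed 186 = 380
(All 7 nonempty subsets were checked; Alpha and Charlie is lowest.)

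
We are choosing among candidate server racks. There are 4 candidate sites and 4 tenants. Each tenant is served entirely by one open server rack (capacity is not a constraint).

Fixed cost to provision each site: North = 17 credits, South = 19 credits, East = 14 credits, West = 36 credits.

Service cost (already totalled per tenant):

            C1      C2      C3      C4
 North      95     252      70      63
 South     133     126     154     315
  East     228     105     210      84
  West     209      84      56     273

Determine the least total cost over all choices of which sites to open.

Minimum total cost: 351

For any fixed open set, each tenant goes to its cheapest open site; total = fixed + service.
{North, West}: C1→North 95, C2→West 84, C3→West 56, C4→North 63. Service 298; fixed 53; total 351.
{North, East}: service 333 + fixed 31 = 364
{North, East, West}: service 298 + fixed 67 = 365
{North, South, East, West}: service 298 + fixed 86 = 384
No other subset beats 351.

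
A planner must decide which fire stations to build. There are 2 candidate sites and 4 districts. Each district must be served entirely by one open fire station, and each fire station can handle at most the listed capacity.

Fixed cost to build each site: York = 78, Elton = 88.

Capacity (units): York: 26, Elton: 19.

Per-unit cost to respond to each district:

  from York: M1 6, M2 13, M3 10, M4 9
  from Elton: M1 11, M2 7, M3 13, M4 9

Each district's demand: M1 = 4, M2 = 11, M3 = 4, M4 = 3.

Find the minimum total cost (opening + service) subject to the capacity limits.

Open {York}: M1→York 6·4=24, M2→York 13·11=143, M3→York 10·4=40, M4→York 9·3=27.
Loads: York carries 22/26. Service 234; fixed 78; total 312.
Next best feasible plan costs 334.

Minimum total cost: 312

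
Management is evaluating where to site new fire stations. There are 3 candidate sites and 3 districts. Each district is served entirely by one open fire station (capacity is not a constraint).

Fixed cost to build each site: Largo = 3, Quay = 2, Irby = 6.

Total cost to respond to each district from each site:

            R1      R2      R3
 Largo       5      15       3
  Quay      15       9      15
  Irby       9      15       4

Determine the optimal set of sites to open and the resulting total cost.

Open Largo and Quay; minimum total cost 22.

For any fixed open set, each district goes to its cheapest open site; total = fixed + service.
{Largo, Quay}: R1→Largo 5, R2→Quay 9, R3→Largo 3. Service 17; fixed 5; total 22.
{Largo}: R1→Largo 5, R2→Largo 15, R3→Largo 3. Service 23; fixed 3; total 26.
{Largo, Quay, Irby}: R1→Largo 5, R2→Quay 9, R3→Largo 3. Service 17; fixed 11; total 28.
{Quay}: service 39 + fixed 2 = 41
(All 7 nonempty subsets were checked; Largo and Quay is lowest.)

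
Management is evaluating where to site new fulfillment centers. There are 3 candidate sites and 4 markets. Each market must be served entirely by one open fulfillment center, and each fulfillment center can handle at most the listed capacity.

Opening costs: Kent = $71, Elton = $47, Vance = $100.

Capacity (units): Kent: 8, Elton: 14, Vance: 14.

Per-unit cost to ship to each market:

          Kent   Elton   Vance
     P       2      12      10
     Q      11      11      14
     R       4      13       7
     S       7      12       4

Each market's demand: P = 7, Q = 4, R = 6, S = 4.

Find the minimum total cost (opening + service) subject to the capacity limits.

Minimum total cost: 299

Open {Kent, Vance}: P→Kent 2·7=14, Q→Vance 14·4=56, R→Vance 7·6=42, S→Vance 4·4=16.
Loads: Kent carries 7/8, Vance carries 14/14. Service 128; fixed 171; total 299.
Next best feasible plan costs 302.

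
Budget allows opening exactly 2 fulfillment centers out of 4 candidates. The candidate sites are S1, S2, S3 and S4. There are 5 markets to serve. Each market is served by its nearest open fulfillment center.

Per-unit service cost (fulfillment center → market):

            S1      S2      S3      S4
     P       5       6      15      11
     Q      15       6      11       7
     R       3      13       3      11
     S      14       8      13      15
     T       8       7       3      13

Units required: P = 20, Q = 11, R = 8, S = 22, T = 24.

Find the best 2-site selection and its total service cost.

Choose S2 and S3; total service cost 458.

With exactly 2 open, each market uses its cheapest among the chosen.
{S2, S3}: P→S2 6·20=120, Q→S2 6·11=66, R→S3 3·8=24, S→S2 8·22=176, T→S3 3·24=72. Service cost 458.
{S1, S2}: service cost 534
{S1, S3}: service cost 603
Among all 6 size-2 choices, {S2, S3} is lowest.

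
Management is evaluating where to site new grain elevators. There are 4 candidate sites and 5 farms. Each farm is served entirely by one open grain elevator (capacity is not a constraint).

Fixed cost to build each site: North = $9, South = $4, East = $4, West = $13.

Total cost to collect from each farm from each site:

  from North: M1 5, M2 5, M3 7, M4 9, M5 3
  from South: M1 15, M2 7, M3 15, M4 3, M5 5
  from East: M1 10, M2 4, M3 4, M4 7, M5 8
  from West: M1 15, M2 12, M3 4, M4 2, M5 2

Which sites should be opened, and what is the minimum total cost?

For any fixed open set, each farm goes to its cheapest open site; total = fixed + service.
{South, East}: M1→East 10, M2→East 4, M3→East 4, M4→South 3, M5→South 5. Service 26; fixed 8; total 34.
{North, South}: M1→North 5, M2→North 5, M3→North 7, M4→South 3, M5→North 3. Service 23; fixed 13; total 36.
{North, South, East}: M1→North 5, M2→East 4, M3→East 4, M4→South 3, M5→North 3. Service 19; fixed 17; total 36.
{North, South, East, West}: M1→North 5, M2→East 4, M3→East 4, M4→West 2, M5→West 2. Service 17; fixed 30; total 47.
No other subset beats 34.

Open South and East; minimum total cost 34.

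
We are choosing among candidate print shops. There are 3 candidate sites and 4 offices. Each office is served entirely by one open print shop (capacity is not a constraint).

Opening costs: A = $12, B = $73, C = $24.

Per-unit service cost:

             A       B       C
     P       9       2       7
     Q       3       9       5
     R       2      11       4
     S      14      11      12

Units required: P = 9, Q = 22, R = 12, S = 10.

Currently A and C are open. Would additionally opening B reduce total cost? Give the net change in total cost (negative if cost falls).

No — net change +18 (cost rises by 18).

Current service cost with {A, C}: 273.
Adding B: each office re-picks its cheapest; new service cost 218, saving 55.
Extra fixed cost: 73. Net change = 73 − 55 = 18.
(Totals: 309 → 327.)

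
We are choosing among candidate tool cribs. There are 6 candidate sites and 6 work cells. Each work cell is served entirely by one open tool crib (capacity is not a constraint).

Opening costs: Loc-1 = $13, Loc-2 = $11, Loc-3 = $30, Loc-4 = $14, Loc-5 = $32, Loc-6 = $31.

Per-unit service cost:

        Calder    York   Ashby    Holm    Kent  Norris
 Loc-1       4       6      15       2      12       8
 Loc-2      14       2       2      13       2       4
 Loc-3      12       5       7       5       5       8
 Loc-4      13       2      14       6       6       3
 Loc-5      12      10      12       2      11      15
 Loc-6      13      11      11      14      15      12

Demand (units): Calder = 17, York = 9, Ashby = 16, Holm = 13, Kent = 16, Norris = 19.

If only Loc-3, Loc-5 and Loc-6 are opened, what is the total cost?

Total cost: 712

Each work cell is assigned to its cheapest site among the open ones.
{Loc-3, Loc-5, Loc-6}: Calder→Loc-3 12·17=204, York→Loc-3 5·9=45, Ashby→Loc-3 7·16=112, Holm→Loc-5 2·13=26, Kent→Loc-3 5·16=80, Norris→Loc-3 8·19=152. Service 619; fixed 93; total 712.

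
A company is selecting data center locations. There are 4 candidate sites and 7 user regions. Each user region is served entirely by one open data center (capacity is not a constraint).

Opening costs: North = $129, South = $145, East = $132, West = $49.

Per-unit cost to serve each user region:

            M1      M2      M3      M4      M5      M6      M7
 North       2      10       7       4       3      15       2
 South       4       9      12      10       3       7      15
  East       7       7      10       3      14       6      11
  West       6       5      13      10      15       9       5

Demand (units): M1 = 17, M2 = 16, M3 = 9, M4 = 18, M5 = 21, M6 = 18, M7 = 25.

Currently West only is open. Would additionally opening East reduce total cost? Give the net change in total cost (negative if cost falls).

Current service cost with {West}: 1081.
Adding East: each user region re-picks its cheapest; new service cost 853, saving 228.
Extra fixed cost: 132. Net change = 132 − 228 = -96.
(Totals: 1130 → 1034.)

Yes — net change −96 (cost falls by 96).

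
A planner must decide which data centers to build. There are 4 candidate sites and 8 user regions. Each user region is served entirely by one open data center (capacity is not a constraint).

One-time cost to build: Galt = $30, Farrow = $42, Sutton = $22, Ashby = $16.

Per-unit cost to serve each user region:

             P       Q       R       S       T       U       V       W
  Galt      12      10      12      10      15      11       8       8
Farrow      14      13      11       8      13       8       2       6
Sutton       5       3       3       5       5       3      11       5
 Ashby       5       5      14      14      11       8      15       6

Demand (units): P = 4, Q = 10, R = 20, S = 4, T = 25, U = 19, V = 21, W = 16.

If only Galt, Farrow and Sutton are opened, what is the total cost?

Each user region is assigned to its cheapest site among the open ones.
{Galt, Farrow, Sutton}: P→Sutton 5·4=20, Q→Sutton 3·10=30, R→Sutton 3·20=60, S→Sutton 5·4=20, T→Sutton 5·25=125, U→Sutton 3·19=57, V→Farrow 2·21=42, W→Sutton 5·16=80. Service 434; fixed 94; total 528.

Total cost: 528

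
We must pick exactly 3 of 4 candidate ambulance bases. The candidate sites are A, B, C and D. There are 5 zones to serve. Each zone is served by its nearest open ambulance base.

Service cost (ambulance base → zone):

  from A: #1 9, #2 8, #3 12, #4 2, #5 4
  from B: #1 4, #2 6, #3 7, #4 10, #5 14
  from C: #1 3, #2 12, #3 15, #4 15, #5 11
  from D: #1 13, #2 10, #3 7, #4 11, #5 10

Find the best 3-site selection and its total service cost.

Choose A, B and C; total service cost 22.

With exactly 3 open, each zone uses its cheapest among the chosen.
{A, B, C}: #1→C 3, #2→B 6, #3→B 7, #4→A 2, #5→A 4. Service cost 22.
{A, B, D}: service cost 23
{A, C, D}: service cost 24
Among all 4 size-3 choices, {A, B, C} is lowest.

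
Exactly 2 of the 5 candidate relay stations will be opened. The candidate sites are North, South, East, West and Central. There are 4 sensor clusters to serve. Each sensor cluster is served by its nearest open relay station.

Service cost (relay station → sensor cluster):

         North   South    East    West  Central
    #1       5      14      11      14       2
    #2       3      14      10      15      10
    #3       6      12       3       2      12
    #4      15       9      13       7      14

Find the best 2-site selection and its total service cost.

Choose North and West; total service cost 17.

With exactly 2 open, each sensor cluster uses its cheapest among the chosen.
{North, West}: #1→North 5, #2→North 3, #3→West 2, #4→West 7. Service cost 17.
{West, Central}: service cost 21
{North, South}: service cost 23
Among all 10 size-2 choices, {North, West} is lowest.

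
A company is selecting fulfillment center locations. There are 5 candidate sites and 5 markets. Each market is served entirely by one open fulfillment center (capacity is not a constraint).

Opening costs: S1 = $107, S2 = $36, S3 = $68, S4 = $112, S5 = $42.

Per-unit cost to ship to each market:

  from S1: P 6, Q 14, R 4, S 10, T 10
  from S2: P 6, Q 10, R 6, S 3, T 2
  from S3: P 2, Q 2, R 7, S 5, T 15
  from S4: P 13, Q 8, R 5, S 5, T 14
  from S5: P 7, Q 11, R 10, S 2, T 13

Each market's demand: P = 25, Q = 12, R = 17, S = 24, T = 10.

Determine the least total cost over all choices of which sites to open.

For any fixed open set, each market goes to its cheapest open site; total = fixed + service.
{S2, S3}: P→S3 2·25=50, Q→S3 2·12=24, R→S2 6·17=102, S→S2 3·24=72, T→S2 2·10=20. Service 268; fixed 104; total 372.
{S2, S3, S5}: service 244 + fixed 146 = 390
{S1, S2, S3}: P→S3 2·25=50, Q→S3 2·12=24, R→S1 4·17=68, S→S2 3·24=72, T→S2 2·10=20. Service 234; fixed 211; total 445.
{S1, S2, S3, S4, S5}: service 210 + fixed 365 = 575
No other subset beats 372.

Minimum total cost: 372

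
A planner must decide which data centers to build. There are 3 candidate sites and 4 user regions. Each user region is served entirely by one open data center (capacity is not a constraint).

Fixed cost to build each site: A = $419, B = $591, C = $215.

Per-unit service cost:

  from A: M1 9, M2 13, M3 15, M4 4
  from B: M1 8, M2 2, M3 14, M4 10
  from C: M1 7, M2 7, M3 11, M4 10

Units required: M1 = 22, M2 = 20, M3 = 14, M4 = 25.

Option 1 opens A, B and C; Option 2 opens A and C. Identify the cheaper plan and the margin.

Option 1: {A, B, C}: M1→C 7·22=154, M2→B 2·20=40, M3→C 11·14=154, M4→A 4·25=100. Service 448; fixed 1225; total 1673.
Option 2: {A, C}: M1→C 7·22=154, M2→C 7·20=140, M3→C 11·14=154, M4→A 4·25=100. Service 548; fixed 634; total 1182.
Difference: |1673 − 1182| = 491.

Option 2 is cheaper by 491.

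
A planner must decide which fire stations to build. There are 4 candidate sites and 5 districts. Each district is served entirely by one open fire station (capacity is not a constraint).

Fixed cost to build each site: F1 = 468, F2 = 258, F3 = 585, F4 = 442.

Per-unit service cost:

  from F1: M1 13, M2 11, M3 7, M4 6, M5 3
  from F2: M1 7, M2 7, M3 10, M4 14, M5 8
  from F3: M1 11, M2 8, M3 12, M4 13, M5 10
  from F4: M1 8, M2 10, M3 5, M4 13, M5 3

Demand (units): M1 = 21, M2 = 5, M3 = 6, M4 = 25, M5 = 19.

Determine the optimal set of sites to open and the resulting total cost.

Open F2 only; minimum total cost 1002.

For any fixed open set, each district goes to its cheapest open site; total = fixed + service.
{F2}: M1→F2 7·21=147, M2→F2 7·5=35, M3→F2 10·6=60, M4→F2 14·25=350, M5→F2 8·19=152. Service 744; fixed 258; total 1002.
{F1}: service 577 + fixed 468 = 1045
{F4}: M1→F4 8·21=168, M2→F4 10·5=50, M3→F4 5·6=30, M4→F4 13·25=325, M5→F4 3·19=57. Service 630; fixed 442; total 1072.
{F1, F2, F3, F4}: service 419 + fixed 1753 = 2172
No other subset beats 1002.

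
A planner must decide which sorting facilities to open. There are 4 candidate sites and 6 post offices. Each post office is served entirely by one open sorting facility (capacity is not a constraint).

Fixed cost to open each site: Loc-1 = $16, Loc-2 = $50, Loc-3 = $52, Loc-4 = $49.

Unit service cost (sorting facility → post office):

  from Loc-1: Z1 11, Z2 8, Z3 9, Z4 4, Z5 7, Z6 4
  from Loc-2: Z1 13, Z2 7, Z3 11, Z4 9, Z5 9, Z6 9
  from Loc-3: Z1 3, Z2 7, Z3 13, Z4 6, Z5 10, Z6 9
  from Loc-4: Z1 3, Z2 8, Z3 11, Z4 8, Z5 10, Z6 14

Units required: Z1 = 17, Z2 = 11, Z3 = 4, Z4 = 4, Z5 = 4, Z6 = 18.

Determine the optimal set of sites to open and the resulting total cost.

For any fixed open set, each post office goes to its cheapest open site; total = fixed + service.
{Loc-1, Loc-3}: Z1→Loc-3 3·17=51, Z2→Loc-3 7·11=77, Z3→Loc-1 9·4=36, Z4→Loc-1 4·4=16, Z5→Loc-1 7·4=28, Z6→Loc-1 4·18=72. Service 280; fixed 68; total 348.
{Loc-1, Loc-4}: service 291 + fixed 65 = 356
{Loc-1, Loc-2, Loc-4}: service 280 + fixed 115 = 395
{Loc-1, Loc-2, Loc-3, Loc-4}: Z1→Loc-3 3·17=51, Z2→Loc-2 7·11=77, Z3→Loc-1 9·4=36, Z4→Loc-1 4·4=16, Z5→Loc-1 7·4=28, Z6→Loc-1 4·18=72. Service 280; fixed 167; total 447.
No other subset beats 348.

Open Loc-1 and Loc-3; minimum total cost 348.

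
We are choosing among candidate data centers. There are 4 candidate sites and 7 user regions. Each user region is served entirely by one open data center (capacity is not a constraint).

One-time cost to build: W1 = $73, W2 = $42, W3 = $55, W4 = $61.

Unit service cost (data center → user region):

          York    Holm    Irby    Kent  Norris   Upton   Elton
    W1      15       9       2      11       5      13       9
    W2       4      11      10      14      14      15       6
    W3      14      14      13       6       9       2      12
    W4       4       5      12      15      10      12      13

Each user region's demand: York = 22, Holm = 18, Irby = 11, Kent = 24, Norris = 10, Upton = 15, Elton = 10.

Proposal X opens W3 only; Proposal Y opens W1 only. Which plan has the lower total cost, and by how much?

Proposal X is cheaper by 44.

Proposal X: {W3}: York→W3 14·22=308, Holm→W3 14·18=252, Irby→W3 13·11=143, Kent→W3 6·24=144, Norris→W3 9·10=90, Upton→W3 2·15=30, Elton→W3 12·10=120. Service 1087; fixed 55; total 1142.
Proposal Y: {W1}: York→W1 15·22=330, Holm→W1 9·18=162, Irby→W1 2·11=22, Kent→W1 11·24=264, Norris→W1 5·10=50, Upton→W1 13·15=195, Elton→W1 9·10=90. Service 1113; fixed 73; total 1186.
Difference: |1142 − 1186| = 44.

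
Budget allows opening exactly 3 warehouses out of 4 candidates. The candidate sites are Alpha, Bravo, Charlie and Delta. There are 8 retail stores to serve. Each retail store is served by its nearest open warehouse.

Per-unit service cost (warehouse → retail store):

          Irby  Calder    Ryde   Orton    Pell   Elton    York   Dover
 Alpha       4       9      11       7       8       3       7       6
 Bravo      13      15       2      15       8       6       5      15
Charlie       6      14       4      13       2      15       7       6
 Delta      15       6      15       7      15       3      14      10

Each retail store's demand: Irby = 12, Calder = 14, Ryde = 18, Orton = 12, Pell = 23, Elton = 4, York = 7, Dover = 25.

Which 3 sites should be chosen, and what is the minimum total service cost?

Choose Bravo, Charlie and Delta; total service cost 519.

With exactly 3 open, each retail store uses its cheapest among the chosen.
{Bravo, Charlie, Delta}: Irby→Charlie 6·12=72, Calder→Delta 6·14=84, Ryde→Bravo 2·18=36, Orton→Delta 7·12=84, Pell→Charlie 2·23=46, Elton→Delta 3·4=12, York→Bravo 5·7=35, Dover→Charlie 6·25=150. Service cost 519.
{Alpha, Bravo, Charlie}: service cost 537
{Alpha, Charlie, Delta}: service cost 545
Among all 4 size-3 choices, {Bravo, Charlie, Delta} is lowest.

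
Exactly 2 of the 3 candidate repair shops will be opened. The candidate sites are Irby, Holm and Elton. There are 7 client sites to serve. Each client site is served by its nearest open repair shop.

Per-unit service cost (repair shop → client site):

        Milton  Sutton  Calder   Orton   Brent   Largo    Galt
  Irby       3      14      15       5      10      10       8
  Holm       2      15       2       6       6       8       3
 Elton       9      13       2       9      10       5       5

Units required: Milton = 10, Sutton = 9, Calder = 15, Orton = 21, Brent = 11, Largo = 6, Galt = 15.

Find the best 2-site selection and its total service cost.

Choose Holm and Elton; total service cost 434.

With exactly 2 open, each client site uses its cheapest among the chosen.
{Holm, Elton}: Milton→Holm 2·10=20, Sutton→Elton 13·9=117, Calder→Holm 2·15=30, Orton→Holm 6·21=126, Brent→Holm 6·11=66, Largo→Elton 5·6=30, Galt→Holm 3·15=45. Service cost 434.
{Irby, Holm}: service cost 440
{Irby, Elton}: service cost 497
Among all 3 size-2 choices, {Holm, Elton} is lowest.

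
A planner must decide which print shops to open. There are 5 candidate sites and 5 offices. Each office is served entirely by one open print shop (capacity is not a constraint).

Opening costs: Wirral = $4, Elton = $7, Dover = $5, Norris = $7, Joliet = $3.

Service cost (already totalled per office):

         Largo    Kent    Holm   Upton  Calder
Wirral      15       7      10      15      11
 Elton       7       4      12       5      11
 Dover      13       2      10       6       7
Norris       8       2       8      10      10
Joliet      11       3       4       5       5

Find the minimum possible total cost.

Minimum total cost: 31

For any fixed open set, each office goes to its cheapest open site; total = fixed + service.
{Joliet}: Largo→Joliet 11, Kent→Joliet 3, Holm→Joliet 4, Upton→Joliet 5, Calder→Joliet 5. Service 28; fixed 3; total 31.
{Elton, Joliet}: Largo→Elton 7, Kent→Joliet 3, Holm→Joliet 4, Upton→Elton 5, Calder→Joliet 5. Service 24; fixed 10; total 34.
{Norris, Joliet}: service 24 + fixed 10 = 34
{Wirral, Elton, Dover, Norris, Joliet}: service 23 + fixed 26 = 49
No other subset beats 31.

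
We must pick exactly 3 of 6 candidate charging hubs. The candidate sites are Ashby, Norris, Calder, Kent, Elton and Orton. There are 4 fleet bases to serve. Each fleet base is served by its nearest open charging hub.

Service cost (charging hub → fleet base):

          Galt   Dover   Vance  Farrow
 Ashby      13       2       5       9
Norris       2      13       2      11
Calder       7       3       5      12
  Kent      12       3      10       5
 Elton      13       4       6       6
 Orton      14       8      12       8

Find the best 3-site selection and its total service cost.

With exactly 3 open, each fleet base uses its cheapest among the chosen.
{Ashby, Norris, Kent}: Galt→Norris 2, Dover→Ashby 2, Vance→Norris 2, Farrow→Kent 5. Service cost 11.
{Ashby, Norris, Elton}: service cost 12
{Norris, Calder, Kent}: service cost 12
Among all 20 size-3 choices, {Ashby, Norris, Kent} is lowest.

Choose Ashby, Norris and Kent; total service cost 11.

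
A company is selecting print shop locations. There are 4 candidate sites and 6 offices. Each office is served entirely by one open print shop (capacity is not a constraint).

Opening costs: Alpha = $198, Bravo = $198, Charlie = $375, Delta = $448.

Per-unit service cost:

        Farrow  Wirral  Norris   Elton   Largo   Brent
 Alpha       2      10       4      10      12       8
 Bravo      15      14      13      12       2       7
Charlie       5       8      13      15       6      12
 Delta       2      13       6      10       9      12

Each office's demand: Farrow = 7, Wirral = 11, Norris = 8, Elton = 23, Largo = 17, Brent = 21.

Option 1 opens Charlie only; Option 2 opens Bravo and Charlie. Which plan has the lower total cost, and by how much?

Option 2 is cheaper by 44.

Option 1: {Charlie}: Farrow→Charlie 5·7=35, Wirral→Charlie 8·11=88, Norris→Charlie 13·8=104, Elton→Charlie 15·23=345, Largo→Charlie 6·17=102, Brent→Charlie 12·21=252. Service 926; fixed 375; total 1301.
Option 2: {Bravo, Charlie}: Farrow→Charlie 5·7=35, Wirral→Charlie 8·11=88, Norris→Bravo 13·8=104, Elton→Bravo 12·23=276, Largo→Bravo 2·17=34, Brent→Bravo 7·21=147. Service 684; fixed 573; total 1257.
Difference: |1301 − 1257| = 44.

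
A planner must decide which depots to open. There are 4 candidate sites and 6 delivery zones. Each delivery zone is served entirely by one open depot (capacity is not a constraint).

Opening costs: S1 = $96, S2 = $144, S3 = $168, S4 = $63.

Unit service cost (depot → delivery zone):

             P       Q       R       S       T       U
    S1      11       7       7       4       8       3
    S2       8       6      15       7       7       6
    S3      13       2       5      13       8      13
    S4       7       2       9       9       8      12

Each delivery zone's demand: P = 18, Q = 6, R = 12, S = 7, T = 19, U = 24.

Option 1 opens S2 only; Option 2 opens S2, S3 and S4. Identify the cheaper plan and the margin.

Option 1: {S2}: P→S2 8·18=144, Q→S2 6·6=36, R→S2 15·12=180, S→S2 7·7=49, T→S2 7·19=133, U→S2 6·24=144. Service 686; fixed 144; total 830.
Option 2: {S2, S3, S4}: P→S4 7·18=126, Q→S3 2·6=12, R→S3 5·12=60, S→S2 7·7=49, T→S2 7·19=133, U→S2 6·24=144. Service 524; fixed 375; total 899.
Difference: |830 − 899| = 69.

Option 1 is cheaper by 69.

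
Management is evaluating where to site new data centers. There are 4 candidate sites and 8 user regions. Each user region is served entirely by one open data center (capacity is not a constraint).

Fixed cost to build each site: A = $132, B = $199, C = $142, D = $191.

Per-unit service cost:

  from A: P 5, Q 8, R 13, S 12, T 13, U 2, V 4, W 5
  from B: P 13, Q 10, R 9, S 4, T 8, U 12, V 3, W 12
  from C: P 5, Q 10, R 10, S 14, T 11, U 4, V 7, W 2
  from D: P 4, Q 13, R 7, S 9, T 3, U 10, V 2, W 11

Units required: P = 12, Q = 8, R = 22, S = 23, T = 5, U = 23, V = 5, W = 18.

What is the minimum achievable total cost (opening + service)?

Minimum total cost: 936

For any fixed open set, each user region goes to its cheapest open site; total = fixed + service.
{A, B}: P→A 5·12=60, Q→A 8·8=64, R→B 9·22=198, S→B 4·23=92, T→B 8·5=40, U→A 2·23=46, V→B 3·5=15, W→A 5·18=90. Service 605; fixed 331; total 936.
{B, C}: service 613 + fixed 341 = 954
{A, D}: service 634 + fixed 323 = 957
{A, B, C, D}: service 465 + fixed 664 = 1129
(All 15 nonempty subsets were checked; A and B is lowest.)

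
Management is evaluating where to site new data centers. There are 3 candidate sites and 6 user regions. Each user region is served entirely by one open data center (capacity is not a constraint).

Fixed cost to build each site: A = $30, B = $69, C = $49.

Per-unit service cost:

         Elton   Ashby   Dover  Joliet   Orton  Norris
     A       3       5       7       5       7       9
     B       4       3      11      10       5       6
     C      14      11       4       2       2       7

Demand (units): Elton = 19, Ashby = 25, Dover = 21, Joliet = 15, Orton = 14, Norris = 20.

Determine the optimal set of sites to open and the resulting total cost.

For any fixed open set, each user region goes to its cheapest open site; total = fixed + service.
{B, C}: Elton→B 4·19=76, Ashby→B 3·25=75, Dover→C 4·21=84, Joliet→C 2·15=30, Orton→C 2·14=28, Norris→B 6·20=120. Service 413; fixed 118; total 531.
{A, B, C}: Elton→A 3·19=57, Ashby→B 3·25=75, Dover→C 4·21=84, Joliet→C 2·15=30, Orton→C 2·14=28, Norris→B 6·20=120. Service 394; fixed 148; total 542.
{A, C}: Elton→A 3·19=57, Ashby→A 5·25=125, Dover→C 4·21=84, Joliet→C 2·15=30, Orton→C 2·14=28, Norris→C 7·20=140. Service 464; fixed 79; total 543.
{A}: service 682 + fixed 30 = 712
(All 7 nonempty subsets were checked; B and C is lowest.)

Open B and C; minimum total cost 531.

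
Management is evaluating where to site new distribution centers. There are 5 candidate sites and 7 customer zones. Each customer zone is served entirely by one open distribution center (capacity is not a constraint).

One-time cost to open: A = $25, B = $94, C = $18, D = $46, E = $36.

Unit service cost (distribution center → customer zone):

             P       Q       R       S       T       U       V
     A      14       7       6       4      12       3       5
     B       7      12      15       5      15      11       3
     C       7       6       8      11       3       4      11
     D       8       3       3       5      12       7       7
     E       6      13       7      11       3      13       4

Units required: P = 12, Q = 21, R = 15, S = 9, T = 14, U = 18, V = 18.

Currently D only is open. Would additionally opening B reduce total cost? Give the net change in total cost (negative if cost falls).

Current service cost with {D}: 669.
Adding B: each customer zone re-picks its cheapest; new service cost 585, saving 84.
Extra fixed cost: 94. Net change = 94 − 84 = 10.
(Totals: 715 → 725.)

No — net change +10 (cost rises by 10).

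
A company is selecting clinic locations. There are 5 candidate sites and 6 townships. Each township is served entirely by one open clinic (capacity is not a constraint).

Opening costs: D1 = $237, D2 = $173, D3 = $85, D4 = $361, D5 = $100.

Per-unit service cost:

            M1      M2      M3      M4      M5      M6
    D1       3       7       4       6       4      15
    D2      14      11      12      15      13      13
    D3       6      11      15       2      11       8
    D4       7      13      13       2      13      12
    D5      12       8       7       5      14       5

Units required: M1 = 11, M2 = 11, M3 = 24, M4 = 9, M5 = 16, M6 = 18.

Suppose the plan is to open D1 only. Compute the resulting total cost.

Total cost: 831

Each township is assigned to its cheapest site among the open ones.
{D1}: M1→D1 3·11=33, M2→D1 7·11=77, M3→D1 4·24=96, M4→D1 6·9=54, M5→D1 4·16=64, M6→D1 15·18=270. Service 594; fixed 237; total 831.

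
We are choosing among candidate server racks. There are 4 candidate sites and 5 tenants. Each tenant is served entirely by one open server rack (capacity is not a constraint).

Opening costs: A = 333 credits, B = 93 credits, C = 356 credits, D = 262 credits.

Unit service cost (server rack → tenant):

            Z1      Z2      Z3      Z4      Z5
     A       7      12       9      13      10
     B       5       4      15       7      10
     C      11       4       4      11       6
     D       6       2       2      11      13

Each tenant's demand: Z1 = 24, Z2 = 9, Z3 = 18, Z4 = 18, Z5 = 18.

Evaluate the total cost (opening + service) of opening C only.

Total cost: 1034

Each tenant is assigned to its cheapest site among the open ones.
{C}: Z1→C 11·24=264, Z2→C 4·9=36, Z3→C 4·18=72, Z4→C 11·18=198, Z5→C 6·18=108. Service 678; fixed 356; total 1034.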